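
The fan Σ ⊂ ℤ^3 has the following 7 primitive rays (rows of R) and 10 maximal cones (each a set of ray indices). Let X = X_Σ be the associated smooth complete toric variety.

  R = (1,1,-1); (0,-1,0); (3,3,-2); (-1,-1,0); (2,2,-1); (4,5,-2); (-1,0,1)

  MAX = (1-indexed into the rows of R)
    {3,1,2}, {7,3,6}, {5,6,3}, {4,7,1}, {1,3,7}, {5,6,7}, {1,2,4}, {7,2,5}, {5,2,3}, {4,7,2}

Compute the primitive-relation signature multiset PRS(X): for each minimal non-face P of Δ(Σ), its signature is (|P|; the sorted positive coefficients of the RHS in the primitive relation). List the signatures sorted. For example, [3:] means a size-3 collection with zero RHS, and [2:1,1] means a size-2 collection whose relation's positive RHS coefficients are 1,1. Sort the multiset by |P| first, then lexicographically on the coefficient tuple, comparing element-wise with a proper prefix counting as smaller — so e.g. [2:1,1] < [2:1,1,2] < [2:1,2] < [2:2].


|primitive collections| = 9. Relations:

  P = {1,5}:  v_{1} + v_{5} = v_{3}  →  sig = [2:1]
  P = {4,5}:  v_{4} + v_{5} = v_{1}  →  sig = [2:1]
  P = {4,6}:  v_{4} + v_{6} = v_{1} + v_{3} + v_{7}  →  sig = [2:1,1,1]
  P = {1,6}:  v_{1} + v_{6} = 2·v_{3} + v_{7}  →  sig = [2:1,2]
  P = {2,6}:  v_{2} + v_{6} = 2·v_{5}  →  sig = [2:2]
  P = {3,4}:  v_{3} + v_{4} = 2·v_{1}  →  sig = [2:2]
  P = {1,2,7}:  v_{1} + v_{2} + v_{7} = 0  →  sig = [3:]
  P = {2,3,7}:  v_{2} + v_{3} + v_{7} = v_{5}  →  sig = [3:1]
  P = {3,5,7}:  v_{3} + v_{5} + v_{7} = v_{6}  →  sig = [3:1]

Signatures (|P|; sorted positive RHS coefficients), sorted:
[[2:1], [2:1], [2:1,1,1], [2:1,2], [2:2], [2:2], [3:], [3:1], [3:1]]


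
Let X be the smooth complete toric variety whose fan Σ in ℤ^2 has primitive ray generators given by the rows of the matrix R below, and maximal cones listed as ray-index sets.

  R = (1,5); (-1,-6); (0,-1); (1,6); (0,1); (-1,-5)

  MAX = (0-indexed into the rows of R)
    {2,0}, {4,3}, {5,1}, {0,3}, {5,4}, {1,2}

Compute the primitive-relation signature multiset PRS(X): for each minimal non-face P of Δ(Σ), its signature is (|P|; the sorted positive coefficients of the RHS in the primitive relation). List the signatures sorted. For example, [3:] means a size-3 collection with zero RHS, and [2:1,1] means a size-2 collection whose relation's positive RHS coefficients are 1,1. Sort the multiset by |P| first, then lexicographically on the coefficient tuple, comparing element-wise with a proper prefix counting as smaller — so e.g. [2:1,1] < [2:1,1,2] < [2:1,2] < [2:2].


9 minimal non-faces of Δ(Σ) (on 6 rays):

  {0,5}:  v_{0} + v_{5} = 0  ⇒ sig = [2:]
  {1,3}:  v_{1} + v_{3} = 0  ⇒ sig = [2:]
  {2,4}:  v_{2} + v_{4} = 0  ⇒ sig = [2:]
  {0,1}:  v_{0} + v_{1} = v_{2}  ⇒ sig = [2:1]
  {0,4}:  v_{0} + v_{4} = v_{3}  ⇒ sig = [2:1]
  {1,4}:  v_{1} + v_{4} = v_{5}  ⇒ sig = [2:1]
  {2,3}:  v_{2} + v_{3} = v_{0}  ⇒ sig = [2:1]
  {2,5}:  v_{2} + v_{5} = v_{1}  ⇒ sig = [2:1]
  {3,5}:  v_{3} + v_{5} = v_{4}  ⇒ sig = [2:1]

Hence PRS(X_Σ) =
    |P|=2: 9 collections, coeffs (), (), (), (1), (1), (1), (1), (1), (1)


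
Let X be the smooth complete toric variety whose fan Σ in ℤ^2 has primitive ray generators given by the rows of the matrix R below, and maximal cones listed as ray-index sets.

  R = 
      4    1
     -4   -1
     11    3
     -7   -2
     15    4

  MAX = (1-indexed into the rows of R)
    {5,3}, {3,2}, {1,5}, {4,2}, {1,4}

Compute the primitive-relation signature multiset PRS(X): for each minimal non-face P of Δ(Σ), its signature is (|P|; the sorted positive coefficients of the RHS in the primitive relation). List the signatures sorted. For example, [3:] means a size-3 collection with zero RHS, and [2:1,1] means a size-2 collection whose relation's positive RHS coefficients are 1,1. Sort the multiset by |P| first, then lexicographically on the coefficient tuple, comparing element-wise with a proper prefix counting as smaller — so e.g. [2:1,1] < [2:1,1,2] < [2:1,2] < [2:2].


The 5 primitive collections of Σ (r=5, n=2):

  P={1,2}:  v_{1} + v_{2} = 0  →  sig = [2:]
  P={1,3}:  v_{1} + v_{3} = v_{5}  →  sig = [2:1]
  P={2,5}:  v_{2} + v_{5} = v_{3}  →  sig = [2:1]
  P={3,4}:  v_{3} + v_{4} = v_{1}  →  sig = [2:1]
  P={4,5}:  v_{4} + v_{5} = 2·v_{1}  →  sig = [2:2]

Sorted signature multiset PRS(X):
{ [2:],  [2:1] ×3,  [2:2] }


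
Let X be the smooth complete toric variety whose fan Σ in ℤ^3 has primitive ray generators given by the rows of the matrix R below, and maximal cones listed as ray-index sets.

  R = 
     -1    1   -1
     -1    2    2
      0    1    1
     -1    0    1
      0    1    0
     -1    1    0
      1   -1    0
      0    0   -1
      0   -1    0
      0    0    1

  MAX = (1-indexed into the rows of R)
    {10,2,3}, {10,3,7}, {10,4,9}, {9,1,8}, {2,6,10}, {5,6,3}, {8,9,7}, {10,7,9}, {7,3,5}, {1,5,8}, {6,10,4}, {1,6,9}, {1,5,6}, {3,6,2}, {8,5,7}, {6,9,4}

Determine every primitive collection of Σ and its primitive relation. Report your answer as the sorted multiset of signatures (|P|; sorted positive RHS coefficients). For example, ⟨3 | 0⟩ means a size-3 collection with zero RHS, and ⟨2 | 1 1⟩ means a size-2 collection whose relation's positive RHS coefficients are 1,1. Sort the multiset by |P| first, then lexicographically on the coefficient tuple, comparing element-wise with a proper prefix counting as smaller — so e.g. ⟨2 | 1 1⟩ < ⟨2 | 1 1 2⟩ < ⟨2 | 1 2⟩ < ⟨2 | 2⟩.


Minimal non-faces — 23 found among 10 rays, 16 max cones:

  {5,9}:  v_{5} + v_{9} = 0  →  sig = ⟨2 | 0⟩
  {6,7}:  v_{6} + v_{7} = 0  →  sig = ⟨2 | 0⟩
  {8,10}:  v_{8} + v_{10} = 0  →  sig = ⟨2 | 0⟩
  {1,7}:  v_{1} + v_{7} = v_{8}  →  sig = ⟨2 | 1⟩
  {1,10}:  v_{1} + v_{10} = v_{6}  →  sig = ⟨2 | 1⟩
  {3,8}:  v_{3} + v_{8} = v_{5}  →  sig = ⟨2 | 1⟩
  {3,9}:  v_{3} + v_{9} = v_{10}  →  sig = ⟨2 | 1⟩
  {5,10}:  v_{5} + v_{10} = v_{3}  →  sig = ⟨2 | 1⟩
  {6,8}:  v_{6} + v_{8} = v_{1}  →  sig = ⟨2 | 1⟩
  {1,3}:  v_{1} + v_{3} = v_{5} + v_{6}  →  sig = ⟨2 | 1 1⟩
  {2,7}:  v_{2} + v_{7} = v_{3} + v_{10}  →  sig = ⟨2 | 1 1⟩
  {2,8}:  v_{2} + v_{8} = v_{3} + v_{6}  →  sig = ⟨2 | 1 1⟩
  {4,5}:  v_{4} + v_{5} = v_{6} + v_{10}  →  sig = ⟨2 | 1 1⟩
  {4,7}:  v_{4} + v_{7} = v_{9} + v_{10}  →  sig = ⟨2 | 1 1⟩
  {4,8}:  v_{4} + v_{8} = v_{6} + v_{9}  →  sig = ⟨2 | 1 1⟩
  {1,2}:  v_{1} + v_{2} = v_{3} + 2·v_{6}  →  sig = ⟨2 | 1 2⟩
  {1,4}:  v_{1} + v_{4} = 2·v_{6} + v_{9}  →  sig = ⟨2 | 1 2⟩
  {2,5}:  v_{2} + v_{5} = 2·v_{3} + v_{6}  →  sig = ⟨2 | 1 2⟩
  {2,9}:  v_{2} + v_{9} = v_{6} + 2·v_{10}  →  sig = ⟨2 | 1 2⟩
  {3,4}:  v_{3} + v_{4} = v_{6} + 2·v_{10}  →  sig = ⟨2 | 1 2⟩
  {2,4}:  v_{2} + v_{4} = 2·v_{6} + 3·v_{10}  →  sig = ⟨2 | 2 3⟩
  {3,6,10}:  v_{3} + v_{6} + v_{10} = v_{2}  →  sig = ⟨3 | 1⟩
  {6,9,10}:  v_{6} + v_{9} + v_{10} = v_{4}  →  sig = ⟨3 | 1⟩

so the primitive-relation signature multiset is
{ ⟨2 | 0⟩ ×3,  ⟨2 | 1⟩ ×6,  ⟨2 | 1 1⟩ ×6,  ⟨2 | 1 2⟩ ×5,  ⟨2 | 2 3⟩,  ⟨3 | 1⟩ ×2 }


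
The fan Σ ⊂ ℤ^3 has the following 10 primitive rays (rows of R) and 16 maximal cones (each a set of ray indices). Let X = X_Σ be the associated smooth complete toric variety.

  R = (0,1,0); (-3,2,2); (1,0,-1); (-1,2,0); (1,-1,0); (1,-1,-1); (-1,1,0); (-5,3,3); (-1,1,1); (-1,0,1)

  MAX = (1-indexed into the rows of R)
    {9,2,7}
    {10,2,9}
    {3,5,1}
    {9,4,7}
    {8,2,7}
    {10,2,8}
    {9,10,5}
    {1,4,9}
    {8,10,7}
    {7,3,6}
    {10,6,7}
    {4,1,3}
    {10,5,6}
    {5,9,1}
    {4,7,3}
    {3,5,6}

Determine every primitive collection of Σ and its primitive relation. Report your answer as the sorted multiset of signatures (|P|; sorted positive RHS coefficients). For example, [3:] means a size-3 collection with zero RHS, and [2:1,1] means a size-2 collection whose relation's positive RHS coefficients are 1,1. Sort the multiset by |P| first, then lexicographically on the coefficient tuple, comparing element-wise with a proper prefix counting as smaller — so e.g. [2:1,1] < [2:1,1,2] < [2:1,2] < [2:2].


Δ(Σ) — 10 vertices, 23 min non-faces:

  {3,10}:  v_{3} + v_{10} = 0  →  sig = [2:]
  {5,7}:  v_{5} + v_{7} = 0  →  sig = [2:]
  {6,9}:  v_{6} + v_{9} = 0  →  sig = [2:]
  {1,6}:  v_{1} + v_{6} = v_{3}  →  sig = [2:1]
  {1,7}:  v_{1} + v_{7} = v_{4}  →  sig = [2:1]
  {1,10}:  v_{1} + v_{10} = v_{9}  →  sig = [2:1]
  {3,9}:  v_{3} + v_{9} = v_{1}  →  sig = [2:1]
  {4,5}:  v_{4} + v_{5} = v_{1}  →  sig = [2:1]
  {2,3}:  v_{2} + v_{3} = v_{7} + v_{9}  →  sig = [2:1,1]
  {2,5}:  v_{2} + v_{5} = v_{9} + v_{10}  →  sig = [2:1,1]
  {2,6}:  v_{2} + v_{6} = v_{7} + v_{10}  →  sig = [2:1,1]
  {3,8}:  v_{3} + v_{8} = v_{2} + v_{7}  →  sig = [2:1,1]
  {4,6}:  v_{4} + v_{6} = v_{3} + v_{7}  →  sig = [2:1,1]
  {4,10}:  v_{4} + v_{10} = v_{7} + v_{9}  →  sig = [2:1,1]
  {5,8}:  v_{5} + v_{8} = v_{2} + v_{10}  →  sig = [2:1,1]
  {1,8}:  v_{1} + v_{8} = v_{2} + v_{7} + v_{9}  →  sig = [2:1,1,1]
  {4,8}:  v_{4} + v_{8} = v_{2} + 2·v_{7} + v_{9}  →  sig = [2:1,1,2]
  {1,2}:  v_{1} + v_{2} = v_{7} + 2·v_{9}  →  sig = [2:1,2]
  {8,9}:  v_{8} + v_{9} = 2·v_{2}  →  sig = [2:2]
  {2,4}:  v_{2} + v_{4} = 2·v_{7} + 2·v_{9}  →  sig = [2:2,2]
  {6,8}:  v_{6} + v_{8} = 2·v_{7} + 2·v_{10}  →  sig = [2:2,2]
  {2,7,10}:  v_{2} + v_{7} + v_{10} = v_{8}  →  sig = [3:1]
  {7,9,10}:  v_{7} + v_{9} + v_{10} = v_{2}  →  sig = [3:1]

Signatures (|P|; sorted positive RHS coefficients), sorted:
    |P|=2: 21 collections, coeffs (), (), (), (1), (1), (1), (1), (1), (1,1), (1,1), (1,1), (1,1), (1,1), (1,1), (1,1), (1,1,1), (1,1,2), (1,2), (2), (2,2), (2,2)
    |P|=3: 2 collections, coeffs (1), (1)


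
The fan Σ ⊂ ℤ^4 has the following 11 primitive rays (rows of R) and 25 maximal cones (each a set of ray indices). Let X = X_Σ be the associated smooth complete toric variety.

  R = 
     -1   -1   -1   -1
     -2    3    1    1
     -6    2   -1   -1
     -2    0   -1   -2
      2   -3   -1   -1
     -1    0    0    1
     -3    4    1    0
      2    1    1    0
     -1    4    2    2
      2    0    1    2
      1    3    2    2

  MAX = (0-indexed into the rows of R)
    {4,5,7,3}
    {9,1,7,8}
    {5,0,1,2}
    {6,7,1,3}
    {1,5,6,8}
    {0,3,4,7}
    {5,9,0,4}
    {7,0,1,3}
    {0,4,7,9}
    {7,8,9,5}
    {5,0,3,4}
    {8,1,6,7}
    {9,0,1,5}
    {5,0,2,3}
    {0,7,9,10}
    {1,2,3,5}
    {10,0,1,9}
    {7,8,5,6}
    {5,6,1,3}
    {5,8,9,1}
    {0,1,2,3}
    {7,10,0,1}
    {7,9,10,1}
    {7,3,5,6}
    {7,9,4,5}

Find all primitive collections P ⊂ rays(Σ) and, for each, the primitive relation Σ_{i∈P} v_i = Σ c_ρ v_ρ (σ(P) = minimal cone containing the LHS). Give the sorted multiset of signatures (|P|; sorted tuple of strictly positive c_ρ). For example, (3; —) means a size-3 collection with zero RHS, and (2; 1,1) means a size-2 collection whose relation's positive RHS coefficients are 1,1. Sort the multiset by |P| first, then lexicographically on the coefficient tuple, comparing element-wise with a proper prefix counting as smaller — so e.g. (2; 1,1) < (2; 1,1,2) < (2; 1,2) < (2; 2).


|primitive collections| = 23. Relations:

  {1,4}:  v_{1} + v_{4} = 0 ; sig = (2; —)
  {3,9}:  v_{3} + v_{9} = 0 ; sig = (2; —)
  {0,8}:  v_{0} + v_{8} = v_{1} ; sig = (2; 1)
  {3,8}:  v_{3} + v_{8} = v_{6} ; sig = (2; 1)
  {6,9}:  v_{6} + v_{9} = v_{8} ; sig = (2; 1)
  {0,6}:  v_{0} + v_{6} = v_{1} + v_{3} ; sig = (2; 1,1)
  {2,7}:  v_{2} + v_{7} = v_{1} + v_{3} ; sig = (2; 1,1)
  {4,8}:  v_{4} + v_{8} = v_{5} + v_{7} ; sig = (2; 1,1)
  {5,10}:  v_{5} + v_{10} = v_{1} + v_{9} ; sig = (2; 1,1)
  {2,4}:  v_{2} + v_{4} = v_{0} + v_{3} + v_{5} ; sig = (2; 1,1,1)
  {2,9}:  v_{2} + v_{9} = v_{0} + v_{1} + v_{5} ; sig = (2; 1,1,1)
  {3,10}:  v_{3} + v_{10} = v_{0} + v_{1} + v_{7} ; sig = (2; 1,1,1)
  {4,6}:  v_{4} + v_{6} = v_{3} + v_{5} + v_{7} ; sig = (2; 1,1,1)
  {4,10}:  v_{4} + v_{10} = v_{0} + v_{7} + v_{9} ; sig = (2; 1,1,1)
  {2,8}:  v_{2} + v_{8} = 2·v_{1} + v_{3} + v_{5} ; sig = (2; 1,1,2)
  {8,10}:  v_{8} + v_{10} = 2·v_{1} + v_{7} + v_{9} ; sig = (2; 1,1,2)
  {2,10}:  v_{2} + v_{10} = v_{0} + 2·v_{1} ; sig = (2; 1,2)
  {6,10}:  v_{6} + v_{10} = 2·v_{1} + v_{7} ; sig = (2; 1,2)
  {2,6}:  v_{2} + v_{6} = 2·v_{1} + 2·v_{3} + v_{5} ; sig = (2; 1,2,2)
  {0,5,7}:  v_{0} + v_{5} + v_{7} = 0 ; sig = (3; —)
  {1,5,7}:  v_{1} + v_{5} + v_{7} = v_{8} ; sig = (3; 1)
  {0,1,3,5}:  v_{0} + v_{1} + v_{3} + v_{5} = v_{2} ; sig = (4; 1)
  {0,1,7,9}:  v_{0} + v_{1} + v_{7} + v_{9} = v_{10} ; sig = (4; 1)

so the primitive-relation signature multiset is
{ (2; —) ×2,  (2; 1) ×3,  (2; 1,1) ×4,  (2; 1,1,1) ×5,  (2; 1,1,2) ×2,  (2; 1,2) ×2,  (2; 1,2,2),  (3; —),  (3; 1),  (4; 1) ×2 }


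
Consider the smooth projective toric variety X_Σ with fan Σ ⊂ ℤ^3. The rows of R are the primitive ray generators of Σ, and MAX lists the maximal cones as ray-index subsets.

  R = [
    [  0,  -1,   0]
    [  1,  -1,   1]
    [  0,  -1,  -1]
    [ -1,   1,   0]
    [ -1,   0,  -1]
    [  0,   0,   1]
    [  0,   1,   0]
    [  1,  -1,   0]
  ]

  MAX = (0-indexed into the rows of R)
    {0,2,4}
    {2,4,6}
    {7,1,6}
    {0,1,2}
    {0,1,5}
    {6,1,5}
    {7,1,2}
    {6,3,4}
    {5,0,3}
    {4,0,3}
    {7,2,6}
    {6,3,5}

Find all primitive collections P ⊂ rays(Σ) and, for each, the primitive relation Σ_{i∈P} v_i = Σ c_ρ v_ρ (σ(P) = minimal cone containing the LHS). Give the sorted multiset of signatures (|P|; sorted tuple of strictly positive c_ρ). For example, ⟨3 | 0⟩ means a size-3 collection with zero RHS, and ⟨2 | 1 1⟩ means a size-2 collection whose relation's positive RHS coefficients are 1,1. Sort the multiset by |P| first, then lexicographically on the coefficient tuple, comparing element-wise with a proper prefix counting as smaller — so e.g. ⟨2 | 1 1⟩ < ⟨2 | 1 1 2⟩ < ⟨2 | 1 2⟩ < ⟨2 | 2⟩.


11 collections generate NE(X_Σ); each relation:

  P = {0,6}:  v_{0} + v_{6} = 0 ; sig = ⟨2 | 0⟩
  P = {3,7}:  v_{3} + v_{7} = 0 ; sig = ⟨2 | 0⟩
  P = {1,3}:  v_{1} + v_{3} = v_{5} ; sig = ⟨2 | 1⟩
  P = {1,4}:  v_{1} + v_{4} = v_{0} ; sig = ⟨2 | 1⟩
  P = {2,3}:  v_{2} + v_{3} = v_{4} ; sig = ⟨2 | 1⟩
  P = {2,5}:  v_{2} + v_{5} = v_{0} ; sig = ⟨2 | 1⟩
  P = {4,7}:  v_{4} + v_{7} = v_{2} ; sig = ⟨2 | 1⟩
  P = {5,7}:  v_{5} + v_{7} = v_{1} ; sig = ⟨2 | 1⟩
  P = {0,7}:  v_{0} + v_{7} = v_{1} + v_{2} ; sig = ⟨2 | 1 1⟩
  P = {4,5}:  v_{4} + v_{5} = v_{0} + v_{3} ; sig = ⟨2 | 1 1⟩
  P = {1,2,6}:  v_{1} + v_{2} + v_{6} = v_{7} ; sig = ⟨3 | 1⟩

so the primitive-relation signature multiset is
    |P|=2: 10 collections, coeffs (), (), (1), (1), (1), (1), (1), (1), (1,1), (1,1)
    |P|=3: 1 collection, coeffs (1)


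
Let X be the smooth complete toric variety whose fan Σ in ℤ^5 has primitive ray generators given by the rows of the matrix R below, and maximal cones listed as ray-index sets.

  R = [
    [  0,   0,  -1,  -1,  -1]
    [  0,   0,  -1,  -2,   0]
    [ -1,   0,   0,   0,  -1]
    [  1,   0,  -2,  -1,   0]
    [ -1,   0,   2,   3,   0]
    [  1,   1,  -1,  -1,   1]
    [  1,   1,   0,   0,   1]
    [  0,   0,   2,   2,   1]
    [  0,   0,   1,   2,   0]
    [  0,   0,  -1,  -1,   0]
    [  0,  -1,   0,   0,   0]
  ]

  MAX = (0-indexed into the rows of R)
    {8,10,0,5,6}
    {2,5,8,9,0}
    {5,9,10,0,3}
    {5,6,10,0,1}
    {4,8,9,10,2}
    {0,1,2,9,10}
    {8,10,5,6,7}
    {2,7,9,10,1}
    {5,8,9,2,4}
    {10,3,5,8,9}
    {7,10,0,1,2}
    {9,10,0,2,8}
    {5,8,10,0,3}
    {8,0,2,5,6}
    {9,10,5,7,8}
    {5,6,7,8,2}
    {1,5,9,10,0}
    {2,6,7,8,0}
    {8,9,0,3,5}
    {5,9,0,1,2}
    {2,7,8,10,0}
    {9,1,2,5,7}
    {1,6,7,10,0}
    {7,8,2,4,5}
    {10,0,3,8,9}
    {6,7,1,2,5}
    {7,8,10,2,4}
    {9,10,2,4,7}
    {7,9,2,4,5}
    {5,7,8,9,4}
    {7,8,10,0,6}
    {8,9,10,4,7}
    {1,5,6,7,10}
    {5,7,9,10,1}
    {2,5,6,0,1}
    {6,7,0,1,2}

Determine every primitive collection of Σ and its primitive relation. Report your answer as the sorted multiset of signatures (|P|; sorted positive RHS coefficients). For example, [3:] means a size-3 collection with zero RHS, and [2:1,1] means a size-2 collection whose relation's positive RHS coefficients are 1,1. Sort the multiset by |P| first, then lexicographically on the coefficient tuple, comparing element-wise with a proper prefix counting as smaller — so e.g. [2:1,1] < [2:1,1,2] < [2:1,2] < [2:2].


Δ(Σ) — 11 vertices, 17 min non-faces:

  {1,8}:  v_{1} + v_{8} = 0 ; sig = [2:]
  {6,9}:  v_{6} + v_{9} = v_{5} ; sig = [2:1]
  {0,4}:  v_{0} + v_{4} = v_{2} + v_{8} ; sig = [2:1,1]
  {1,4}:  v_{1} + v_{4} = v_{2} + v_{7} + v_{9} ; sig = [2:1,1,1]
  {3,7}:  v_{3} + v_{7} = v_{5} + v_{8} + v_{10} ; sig = [2:1,1,1]
  {1,3}:  v_{1} + v_{3} = v_{0} + v_{5} + v_{9} + v_{10} ; sig = [2:1,1,1,1]
  {4,6}:  v_{4} + v_{6} = v_{2} + v_{5} + v_{7} + v_{8} ; sig = [2:1,1,1,1]
  {3,6}:  v_{3} + v_{6} = v_{0} + 2·v_{5} + v_{8} + v_{10} ; sig = [2:1,1,1,2]
  {2,3}:  v_{2} + v_{3} = v_{0} + v_{8} + 2·v_{9} ; sig = [2:1,1,2]
  {3,4}:  v_{3} + v_{4} = 2·v_{8} + 2·v_{9} ; sig = [2:2,2]
  {0,7,9}:  v_{0} + v_{7} + v_{9} = 0 ; sig = [3:]
  {2,6,10}:  v_{2} + v_{6} + v_{10} = 0 ; sig = [3:]
  {0,5,7}:  v_{0} + v_{5} + v_{7} = v_{6} ; sig = [3:1]
  {2,5,10}:  v_{2} + v_{5} + v_{10} = v_{9} ; sig = [3:1]
  {4,5,10}:  v_{4} + v_{5} + v_{10} = v_{7} + v_{8} + 2·v_{9} ; sig = [3:1,1,2]
  {2,7,8,9}:  v_{2} + v_{7} + v_{8} + v_{9} = v_{4} ; sig = [4:1]
  {0,5,8,9,10}:  v_{0} + v_{5} + v_{8} + v_{9} + v_{10} = v_{3} ; sig = [5:1]

so the primitive-relation signature multiset is
    |P|=2: 10 collections, coeffs (), (1), (1,1), (1,1,1), (1,1,1), (1,1,1,1), (1,1,1,1), (1,1,1,2), (1,1,2), (2,2)
    |P|=3: 5 collections, coeffs (), (), (1), (1), (1,1,2)
    |P|=4: 1 collection, coeffs (1)
    |P|=5: 1 collection, coeffs (1)


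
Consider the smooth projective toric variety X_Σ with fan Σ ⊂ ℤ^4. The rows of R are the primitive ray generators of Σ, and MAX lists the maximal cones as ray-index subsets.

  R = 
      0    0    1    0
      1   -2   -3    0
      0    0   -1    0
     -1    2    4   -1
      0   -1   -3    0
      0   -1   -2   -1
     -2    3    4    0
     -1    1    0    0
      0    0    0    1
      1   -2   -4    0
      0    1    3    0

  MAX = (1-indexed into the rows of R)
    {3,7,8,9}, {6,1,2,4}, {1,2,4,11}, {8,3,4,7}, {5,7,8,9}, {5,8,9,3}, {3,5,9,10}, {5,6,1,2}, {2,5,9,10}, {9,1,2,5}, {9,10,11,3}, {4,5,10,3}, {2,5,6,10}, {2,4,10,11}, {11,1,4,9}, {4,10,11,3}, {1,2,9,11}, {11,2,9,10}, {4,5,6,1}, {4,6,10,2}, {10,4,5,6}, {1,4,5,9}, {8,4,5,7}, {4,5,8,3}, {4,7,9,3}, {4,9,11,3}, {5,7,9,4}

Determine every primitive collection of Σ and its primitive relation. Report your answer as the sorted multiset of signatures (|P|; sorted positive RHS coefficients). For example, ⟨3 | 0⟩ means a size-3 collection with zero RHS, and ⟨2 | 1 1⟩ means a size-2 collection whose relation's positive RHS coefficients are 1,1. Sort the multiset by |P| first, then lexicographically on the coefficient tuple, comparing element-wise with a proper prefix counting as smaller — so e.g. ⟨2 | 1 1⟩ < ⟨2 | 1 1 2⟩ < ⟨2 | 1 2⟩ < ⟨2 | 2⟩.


|primitive collections| = 23. Relations:

  P = {1,3}:  v_{1} + v_{3} = 0  so sig = ⟨2 | 0⟩
  P = {5,11}:  v_{5} + v_{11} = 0  so sig = ⟨2 | 0⟩
  P = {1,10}:  v_{1} + v_{10} = v_{2}  so sig = ⟨2 | 1⟩
  P = {2,3}:  v_{2} + v_{3} = v_{10}  so sig = ⟨2 | 1⟩
  P = {2,8}:  v_{2} + v_{8} = v_{5}  so sig = ⟨2 | 1⟩
  P = {7,10}:  v_{7} + v_{10} = v_{8}  so sig = ⟨2 | 1⟩
  P = {6,9}:  v_{6} + v_{9} = v_{1} + v_{5}  so sig = ⟨2 | 1 1⟩
  P = {6,11}:  v_{6} + v_{11} = v_{2} + v_{4}  so sig = ⟨2 | 1 1⟩
  P = {8,10}:  v_{8} + v_{10} = v_{3} + v_{5}  so sig = ⟨2 | 1 1⟩
  P = {1,8}:  v_{1} + v_{8} = v_{4} + v_{5} + v_{9}  so sig = ⟨2 | 1 1 1⟩
  P = {2,7}:  v_{2} + v_{7} = v_{4} + v_{5} + v_{9}  so sig = ⟨2 | 1 1 1⟩
  P = {3,6}:  v_{3} + v_{6} = v_{4} + v_{5} + v_{10}  so sig = ⟨2 | 1 1 1⟩
  P = {8,11}:  v_{8} + v_{11} = v_{3} + v_{4} + v_{9}  so sig = ⟨2 | 1 1 1⟩
  P = {6,8}:  v_{6} + v_{8} = v_{4} + 2·v_{5}  so sig = ⟨2 | 1 2⟩
  P = {1,7}:  v_{1} + v_{7} = 2·v_{4} + v_{5} + 2·v_{9}  so sig = ⟨2 | 1 2 2⟩
  P = {6,7}:  v_{6} + v_{7} = 2·v_{4} + 2·v_{5} + v_{9}  so sig = ⟨2 | 1 2 2⟩
  P = {7,11}:  v_{7} + v_{11} = v_{3} + 2·v_{4} + 2·v_{9}  so sig = ⟨2 | 1 2 2⟩
  P = {4,9,10}:  v_{4} + v_{9} + v_{10} = 0  so sig = ⟨3 | 0⟩
  P = {2,4,5}:  v_{2} + v_{4} + v_{5} = v_{6}  so sig = ⟨3 | 1⟩
  P = {2,4,9}:  v_{2} + v_{4} + v_{9} = v_{1}  so sig = ⟨3 | 1⟩
  P = {4,8,9}:  v_{4} + v_{8} + v_{9} = v_{7}  so sig = ⟨3 | 1⟩
  P = {3,5,7}:  v_{3} + v_{5} + v_{7} = 2·v_{8}  so sig = ⟨3 | 2⟩
  P = {3,4,5,9}:  v_{3} + v_{4} + v_{5} + v_{9} = v_{8}  so sig = ⟨4 | 1⟩

Hence PRS(X_Σ) =
    ⟨2 | 0⟩
    ⟨2 | 0⟩
    ⟨2 | 1⟩
    ⟨2 | 1⟩
    ⟨2 | 1⟩
    ⟨2 | 1⟩
    ⟨2 | 1 1⟩
    ⟨2 | 1 1⟩
    ⟨2 | 1 1⟩
    ⟨2 | 1 1 1⟩
    ⟨2 | 1 1 1⟩
    ⟨2 | 1 1 1⟩
    ⟨2 | 1 1 1⟩
    ⟨2 | 1 2⟩
    ⟨2 | 1 2 2⟩
    ⟨2 | 1 2 2⟩
    ⟨2 | 1 2 2⟩
    ⟨3 | 0⟩
    ⟨3 | 1⟩
    ⟨3 | 1⟩
    ⟨3 | 1⟩
    ⟨3 | 2⟩
    ⟨4 | 1⟩


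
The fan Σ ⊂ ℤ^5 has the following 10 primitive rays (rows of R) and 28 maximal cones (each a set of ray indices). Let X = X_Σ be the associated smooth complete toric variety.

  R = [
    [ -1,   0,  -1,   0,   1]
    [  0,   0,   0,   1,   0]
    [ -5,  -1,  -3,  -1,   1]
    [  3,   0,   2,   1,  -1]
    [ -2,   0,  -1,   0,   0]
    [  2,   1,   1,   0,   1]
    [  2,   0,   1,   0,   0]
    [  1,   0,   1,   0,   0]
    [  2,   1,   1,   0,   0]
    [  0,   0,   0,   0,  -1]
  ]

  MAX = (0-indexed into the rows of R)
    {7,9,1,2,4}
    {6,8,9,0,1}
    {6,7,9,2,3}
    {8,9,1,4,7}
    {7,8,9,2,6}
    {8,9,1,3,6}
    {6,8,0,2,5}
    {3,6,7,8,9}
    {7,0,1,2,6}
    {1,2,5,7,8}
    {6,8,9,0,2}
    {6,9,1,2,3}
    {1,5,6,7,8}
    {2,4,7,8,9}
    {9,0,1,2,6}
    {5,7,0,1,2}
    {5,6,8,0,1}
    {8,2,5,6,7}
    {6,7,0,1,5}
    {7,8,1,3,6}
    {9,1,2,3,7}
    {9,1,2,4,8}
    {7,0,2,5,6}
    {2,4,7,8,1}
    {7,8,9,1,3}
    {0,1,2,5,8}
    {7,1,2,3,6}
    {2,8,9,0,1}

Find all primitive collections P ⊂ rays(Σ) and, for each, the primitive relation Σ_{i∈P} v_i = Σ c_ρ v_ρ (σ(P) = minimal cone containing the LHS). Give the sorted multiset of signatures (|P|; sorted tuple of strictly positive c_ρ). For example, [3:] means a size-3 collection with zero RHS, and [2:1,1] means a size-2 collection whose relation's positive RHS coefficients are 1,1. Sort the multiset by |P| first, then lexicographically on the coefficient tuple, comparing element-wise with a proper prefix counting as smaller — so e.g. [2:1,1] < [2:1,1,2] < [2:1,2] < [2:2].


Δ(Σ) — 10 vertices, 14 min non-faces:

  {4,6}:  v_{4} + v_{6} = 0  ⟹  sig = [2:]
  {5,9}:  v_{5} + v_{9} = v_{8}  ⟹  sig = [2:1]
  {0,3}:  v_{0} + v_{3} = v_{1} + v_{6}  ⟹  sig = [2:1,1]
  {0,4}:  v_{0} + v_{4} = v_{1} + v_{2} + v_{8}  ⟹  sig = [2:1,1,1]
  {3,4}:  v_{3} + v_{4} = v_{1} + v_{7} + v_{9}  ⟹  sig = [2:1,1,1]
  {3,5}:  v_{3} + v_{5} = v_{1} + v_{6} + v_{7} + v_{8}  ⟹  sig = [2:1,1,1,1]
  {4,5}:  v_{4} + v_{5} = v_{1} + v_{2} + v_{7} + 2·v_{8}  ⟹  sig = [2:1,1,1,2]
  {0,7,9}:  v_{0} + v_{7} + v_{9} = 0  ⟹  sig = [3:]
  {2,3,8}:  v_{2} + v_{3} + v_{8} = 0  ⟹  sig = [3:]
  {0,7,8}:  v_{0} + v_{7} + v_{8} = v_{5}  ⟹  sig = [3:1]
  {1,2,6,8}:  v_{1} + v_{2} + v_{6} + v_{8} = v_{0}  ⟹  sig = [4:1]
  {1,6,7,9}:  v_{1} + v_{6} + v_{7} + v_{9} = v_{3}  ⟹  sig = [4:1]
  {1,2,5,6}:  v_{1} + v_{2} + v_{5} + v_{6} = 2·v_{0} + v_{7}  ⟹  sig = [4:1,2]
  {1,2,7,8,9}:  v_{1} + v_{2} + v_{7} + v_{8} + v_{9} = v_{4}  ⟹  sig = [5:1]

so the primitive-relation signature multiset is
[[2:], [2:1], [2:1,1], [2:1,1,1], [2:1,1,1], [2:1,1,1,1], [2:1,1,1,2], [3:], [3:], [3:1], [4:1], [4:1], [4:1,2], [5:1]]


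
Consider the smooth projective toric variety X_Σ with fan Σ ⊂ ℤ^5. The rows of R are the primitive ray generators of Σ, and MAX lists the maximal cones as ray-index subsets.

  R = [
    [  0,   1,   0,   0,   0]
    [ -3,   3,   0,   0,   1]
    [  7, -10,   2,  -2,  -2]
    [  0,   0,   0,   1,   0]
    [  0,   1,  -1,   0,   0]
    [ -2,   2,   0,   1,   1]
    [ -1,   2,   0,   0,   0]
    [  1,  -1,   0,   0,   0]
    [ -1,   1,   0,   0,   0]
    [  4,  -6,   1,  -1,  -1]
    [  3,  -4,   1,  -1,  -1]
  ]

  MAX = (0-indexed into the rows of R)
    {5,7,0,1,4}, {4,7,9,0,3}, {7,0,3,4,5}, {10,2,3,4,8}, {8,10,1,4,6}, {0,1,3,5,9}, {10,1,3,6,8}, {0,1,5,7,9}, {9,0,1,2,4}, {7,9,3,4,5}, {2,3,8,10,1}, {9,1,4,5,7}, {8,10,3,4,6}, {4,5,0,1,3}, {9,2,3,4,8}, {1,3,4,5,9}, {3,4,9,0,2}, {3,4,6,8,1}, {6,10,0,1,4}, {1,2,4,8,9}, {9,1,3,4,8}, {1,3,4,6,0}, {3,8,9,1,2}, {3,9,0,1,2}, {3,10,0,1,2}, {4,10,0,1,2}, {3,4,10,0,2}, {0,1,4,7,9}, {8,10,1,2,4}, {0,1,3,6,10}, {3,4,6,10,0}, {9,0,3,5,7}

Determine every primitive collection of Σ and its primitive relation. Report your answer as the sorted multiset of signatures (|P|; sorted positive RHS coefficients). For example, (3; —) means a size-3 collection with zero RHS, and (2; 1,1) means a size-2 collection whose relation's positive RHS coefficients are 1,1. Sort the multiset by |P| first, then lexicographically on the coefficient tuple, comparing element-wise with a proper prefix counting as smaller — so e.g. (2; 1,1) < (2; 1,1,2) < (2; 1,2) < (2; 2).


Minimal non-faces — 17 found among 11 rays, 32 max cones:

  • {7,8}:  v_{7} + v_{8} = 0  ⟹  sig = (2; —)
  • {0,8}:  v_{0} + v_{8} = v_{6}  ⟹  sig = (2; 1)
  • {6,7}:  v_{6} + v_{7} = v_{0}  ⟹  sig = (2; 1)
  • {6,9}:  v_{6} + v_{9} = v_{10}  ⟹  sig = (2; 1)
  • {9,10}:  v_{9} + v_{10} = v_{2}  ⟹  sig = (2; 1)
  • {5,8}:  v_{5} + v_{8} = v_{1} + v_{3}  ⟹  sig = (2; 1,1)
  • {7,10}:  v_{7} + v_{10} = v_{0} + v_{9}  ⟹  sig = (2; 1,1)
  • {5,6}:  v_{5} + v_{6} = v_{0} + v_{1} + v_{3}  ⟹  sig = (2; 1,1,1)
  • {5,10}:  v_{5} + v_{10} = v_{0} + v_{1} + v_{3} + v_{9}  ⟹  sig = (2; 1,1,1,1)
  • {2,5}:  v_{2} + v_{5} = v_{0} + v_{1} + v_{3} + 2·v_{9}  ⟹  sig = (2; 1,1,1,2)
  • {2,7}:  v_{2} + v_{7} = v_{0} + 2·v_{9}  ⟹  sig = (2; 1,2)
  • {2,6}:  v_{2} + v_{6} = 2·v_{10}  ⟹  sig = (2; 2)
  • {1,3,7}:  v_{1} + v_{3} + v_{7} = v_{5}  ⟹  sig = (3; 1)
  • {1,3,4,10}:  v_{1} + v_{3} + v_{4} + v_{10} = 0  ⟹  sig = (4; —)
  • {1,2,3,4}:  v_{1} + v_{2} + v_{3} + v_{4} = v_{9}  ⟹  sig = (4; 1)
  • {0,4,5,9}:  v_{0} + v_{4} + v_{5} + v_{9} = 2·v_{7}  ⟹  sig = (4; 2)
  • {0,1,3,4,9}:  v_{0} + v_{1} + v_{3} + v_{4} + v_{9} = v_{7}  ⟹  sig = (5; 1)

Signatures (|P|; sorted positive RHS coefficients), sorted:
    (2; —)
    (2; 1)
    (2; 1)
    (2; 1)
    (2; 1)
    (2; 1,1)
    (2; 1,1)
    (2; 1,1,1)
    (2; 1,1,1,1)
    (2; 1,1,1,2)
    (2; 1,2)
    (2; 2)
    (3; 1)
    (4; —)
    (4; 1)
    (4; 2)
    (5; 1)


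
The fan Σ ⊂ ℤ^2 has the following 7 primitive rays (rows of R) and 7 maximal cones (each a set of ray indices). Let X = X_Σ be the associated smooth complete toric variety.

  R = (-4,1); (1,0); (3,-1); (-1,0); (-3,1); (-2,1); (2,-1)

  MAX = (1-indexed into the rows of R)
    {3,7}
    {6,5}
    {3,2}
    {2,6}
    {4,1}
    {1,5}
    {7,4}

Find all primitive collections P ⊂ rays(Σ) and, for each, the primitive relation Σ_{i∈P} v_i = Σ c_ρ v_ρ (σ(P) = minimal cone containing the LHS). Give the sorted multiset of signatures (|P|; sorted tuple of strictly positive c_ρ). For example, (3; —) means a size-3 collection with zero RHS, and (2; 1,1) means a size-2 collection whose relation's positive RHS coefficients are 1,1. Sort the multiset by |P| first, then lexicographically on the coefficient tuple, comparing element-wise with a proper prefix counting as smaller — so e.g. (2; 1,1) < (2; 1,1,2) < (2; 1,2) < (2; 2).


Primitive collections (14):

  P={2,4}:  v_{2} + v_{4} = 0 — sig = (2; —)
  P={3,5}:  v_{3} + v_{5} = 0 — sig = (2; —)
  P={6,7}:  v_{6} + v_{7} = 0 — sig = (2; —)
  P={1,2}:  v_{1} + v_{2} = v_{5} — sig = (2; 1)
  P={1,3}:  v_{1} + v_{3} = v_{4} — sig = (2; 1)
  P={2,5}:  v_{2} + v_{5} = v_{6} — sig = (2; 1)
  P={2,7}:  v_{2} + v_{7} = v_{3} — sig = (2; 1)
  P={3,4}:  v_{3} + v_{4} = v_{7} — sig = (2; 1)
  P={3,6}:  v_{3} + v_{6} = v_{2} — sig = (2; 1)
  P={4,5}:  v_{4} + v_{5} = v_{1} — sig = (2; 1)
  P={4,6}:  v_{4} + v_{6} = v_{5} — sig = (2; 1)
  P={5,7}:  v_{5} + v_{7} = v_{4} — sig = (2; 1)
  P={1,6}:  v_{1} + v_{6} = 2·v_{5} — sig = (2; 2)
  P={1,7}:  v_{1} + v_{7} = 2·v_{4} — sig = (2; 2)

Hence PRS(X_Σ) =
    |P|=2: 14 collections, coeffs (), (), (), (1), (1), (1), (1), (1), (1), (1), (1), (1), (2), (2)


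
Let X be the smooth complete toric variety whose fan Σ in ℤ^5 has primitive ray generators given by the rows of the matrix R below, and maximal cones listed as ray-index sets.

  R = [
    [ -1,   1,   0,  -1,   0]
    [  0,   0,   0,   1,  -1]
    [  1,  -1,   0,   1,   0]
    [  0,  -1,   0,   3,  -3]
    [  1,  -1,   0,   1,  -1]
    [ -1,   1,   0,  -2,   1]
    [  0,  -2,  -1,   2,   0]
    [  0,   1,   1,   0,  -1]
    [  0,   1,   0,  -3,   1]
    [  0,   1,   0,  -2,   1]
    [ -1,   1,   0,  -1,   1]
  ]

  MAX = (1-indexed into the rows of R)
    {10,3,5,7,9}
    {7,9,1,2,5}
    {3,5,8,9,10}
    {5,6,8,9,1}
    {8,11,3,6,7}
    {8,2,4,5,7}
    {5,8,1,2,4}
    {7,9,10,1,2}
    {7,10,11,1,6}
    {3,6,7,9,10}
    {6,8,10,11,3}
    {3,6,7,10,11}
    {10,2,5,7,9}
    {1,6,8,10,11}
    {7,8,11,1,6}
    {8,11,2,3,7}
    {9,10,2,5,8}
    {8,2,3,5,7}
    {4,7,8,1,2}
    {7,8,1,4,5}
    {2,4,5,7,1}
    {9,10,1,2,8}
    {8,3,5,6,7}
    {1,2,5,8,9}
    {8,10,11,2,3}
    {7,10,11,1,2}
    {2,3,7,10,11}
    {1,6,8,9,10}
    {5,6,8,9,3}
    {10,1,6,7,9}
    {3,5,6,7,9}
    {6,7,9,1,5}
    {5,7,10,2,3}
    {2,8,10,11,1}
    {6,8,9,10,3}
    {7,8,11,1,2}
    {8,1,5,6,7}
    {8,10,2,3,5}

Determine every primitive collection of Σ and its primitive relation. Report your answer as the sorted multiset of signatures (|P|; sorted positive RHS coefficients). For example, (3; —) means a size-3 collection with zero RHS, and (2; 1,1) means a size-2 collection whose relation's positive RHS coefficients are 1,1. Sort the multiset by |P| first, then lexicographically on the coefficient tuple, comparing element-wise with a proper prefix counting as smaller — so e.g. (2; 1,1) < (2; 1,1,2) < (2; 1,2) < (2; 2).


The 15 primitive collections of Σ (r=11, n=5):

  P={1,3}:  v_{1} + v_{3} = 0 — sig = (2; —)
  P={5,11}:  v_{5} + v_{11} = 0 — sig = (2; —)
  P={2,6}:  v_{2} + v_{6} = v_{1} — sig = (2; 1)
  P={9,11}:  v_{9} + v_{11} = v_{6} + v_{10} — sig = (2; 1,1)
  P={4,10}:  v_{4} + v_{10} = v_{1} + v_{2} + v_{5} — sig = (2; 1,1,1)
  P={3,4}:  v_{3} + v_{4} = v_{2} + v_{5} + v_{7} + v_{8} — sig = (2; 1,1,1,1)
  P={4,11}:  v_{4} + v_{11} = v_{1} + v_{2} + v_{7} + v_{8} — sig = (2; 1,1,1,1)
  P={4,6}:  v_{4} + v_{6} = 2·v_{1} + v_{5} + v_{7} + v_{8} — sig = (2; 1,1,1,2)
  P={4,9}:  v_{4} + v_{9} = 2·v_{1} + 2·v_{5} — sig = (2; 2,2)
  P={7,8,10}:  v_{7} + v_{8} + v_{10} = 0 — sig = (3; —)
  P={5,6,10}:  v_{5} + v_{6} + v_{10} = v_{9} — sig = (3; 1)
  P={1,5,10}:  v_{1} + v_{5} + v_{10} = v_{2} + v_{9} — sig = (3; 1,1)
  P={2,3,9}:  v_{2} + v_{3} + v_{9} = v_{5} + v_{10} — sig = (3; 1,1)
  P={7,8,9}:  v_{7} + v_{8} + v_{9} = v_{5} + v_{6} — sig = (3; 1,1)
  P={1,2,5,7,8}:  v_{1} + v_{2} + v_{5} + v_{7} + v_{8} = v_{4} — sig = (5; 1)

Sorted signature multiset PRS(X):
[(2; —), (2; —), (2; 1), (2; 1,1), (2; 1,1,1), (2; 1,1,1,1), (2; 1,1,1,1), (2; 1,1,1,2), (2; 2,2), (3; —), (3; 1), (3; 1,1), (3; 1,1), (3; 1,1), (5; 1)]


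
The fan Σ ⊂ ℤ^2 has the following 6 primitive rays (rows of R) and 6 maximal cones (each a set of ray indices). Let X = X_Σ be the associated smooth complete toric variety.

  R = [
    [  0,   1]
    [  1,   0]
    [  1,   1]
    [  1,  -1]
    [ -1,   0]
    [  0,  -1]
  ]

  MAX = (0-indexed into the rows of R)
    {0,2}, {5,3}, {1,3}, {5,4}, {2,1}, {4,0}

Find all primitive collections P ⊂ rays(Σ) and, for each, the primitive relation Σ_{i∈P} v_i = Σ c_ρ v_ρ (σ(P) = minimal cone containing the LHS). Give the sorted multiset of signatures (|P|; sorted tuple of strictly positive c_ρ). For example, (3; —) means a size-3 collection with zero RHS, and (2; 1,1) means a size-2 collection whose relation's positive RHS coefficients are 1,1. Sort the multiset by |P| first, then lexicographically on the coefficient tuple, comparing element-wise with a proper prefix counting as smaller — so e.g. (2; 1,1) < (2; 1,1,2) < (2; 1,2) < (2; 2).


9 collections generate NE(X_Σ); each relation:

  • {0,5}:  v_{0} + v_{5} = 0 ; sig = (2; —)
  • {1,4}:  v_{1} + v_{4} = 0 ; sig = (2; —)
  • {0,1}:  v_{0} + v_{1} = v_{2} ; sig = (2; 1)
  • {0,3}:  v_{0} + v_{3} = v_{1} ; sig = (2; 1)
  • {1,5}:  v_{1} + v_{5} = v_{3} ; sig = (2; 1)
  • {2,4}:  v_{2} + v_{4} = v_{0} ; sig = (2; 1)
  • {2,5}:  v_{2} + v_{5} = v_{1} ; sig = (2; 1)
  • {3,4}:  v_{3} + v_{4} = v_{5} ; sig = (2; 1)
  • {2,3}:  v_{2} + v_{3} = 2·v_{1} ; sig = (2; 2)

Sorted signature multiset PRS(X):
    (2; —)
    (2; —)
    (2; 1)
    (2; 1)
    (2; 1)
    (2; 1)
    (2; 1)
    (2; 1)
    (2; 2)


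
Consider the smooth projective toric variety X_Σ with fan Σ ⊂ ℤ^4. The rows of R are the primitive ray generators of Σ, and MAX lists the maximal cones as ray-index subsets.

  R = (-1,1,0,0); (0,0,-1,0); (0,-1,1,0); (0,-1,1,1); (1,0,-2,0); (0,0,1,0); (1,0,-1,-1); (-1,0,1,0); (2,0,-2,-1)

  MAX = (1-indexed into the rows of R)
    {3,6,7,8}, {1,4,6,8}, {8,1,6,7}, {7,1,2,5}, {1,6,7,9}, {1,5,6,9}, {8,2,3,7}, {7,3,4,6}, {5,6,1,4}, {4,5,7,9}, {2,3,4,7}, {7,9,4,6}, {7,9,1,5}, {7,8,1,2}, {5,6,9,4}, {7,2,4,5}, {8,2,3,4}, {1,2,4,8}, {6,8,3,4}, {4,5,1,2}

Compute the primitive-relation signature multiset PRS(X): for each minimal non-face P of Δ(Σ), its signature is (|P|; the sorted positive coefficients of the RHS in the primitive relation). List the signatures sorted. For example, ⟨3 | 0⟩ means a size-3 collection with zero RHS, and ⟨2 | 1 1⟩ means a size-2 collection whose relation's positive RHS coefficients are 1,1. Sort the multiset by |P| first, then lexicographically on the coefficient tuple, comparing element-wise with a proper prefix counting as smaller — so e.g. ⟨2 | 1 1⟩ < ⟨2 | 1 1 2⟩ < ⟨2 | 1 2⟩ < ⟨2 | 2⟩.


Δ(Σ) — 9 vertices, 11 min non-faces:

  • {2,6}:  v_{2} + v_{6} = 0 — sig = ⟨2 | 0⟩
  • {1,3}:  v_{1} + v_{3} = v_{8} — sig = ⟨2 | 1⟩
  • {5,8}:  v_{5} + v_{8} = v_{2} — sig = ⟨2 | 1⟩
  • {8,9}:  v_{8} + v_{9} = v_{7} — sig = ⟨2 | 1⟩
  • {2,9}:  v_{2} + v_{9} = v_{5} + v_{7} — sig = ⟨2 | 1 1⟩
  • {3,5}:  v_{3} + v_{5} = v_{2} + v_{4} + v_{7} — sig = ⟨2 | 1 1 1⟩
  • {3,9}:  v_{3} + v_{9} = v_{4} + 2·v_{7} — sig = ⟨2 | 1 2⟩
  • {1,4,7}:  v_{1} + v_{4} + v_{7} = 0 — sig = ⟨3 | 0⟩
  • {4,7,8}:  v_{4} + v_{7} + v_{8} = v_{3} — sig = ⟨3 | 1⟩
  • {5,6,7}:  v_{5} + v_{6} + v_{7} = v_{9} — sig = ⟨3 | 1⟩
  • {1,4,9}:  v_{1} + v_{4} + v_{9} = v_{5} + v_{6} — sig = ⟨3 | 1 1⟩

Signatures (|P|; sorted positive RHS coefficients), sorted:
[⟨2 | 0⟩, ⟨2 | 1⟩, ⟨2 | 1⟩, ⟨2 | 1⟩, ⟨2 | 1 1⟩, ⟨2 | 1 1 1⟩, ⟨2 | 1 2⟩, ⟨3 | 0⟩, ⟨3 | 1⟩, ⟨3 | 1⟩, ⟨3 | 1 1⟩]


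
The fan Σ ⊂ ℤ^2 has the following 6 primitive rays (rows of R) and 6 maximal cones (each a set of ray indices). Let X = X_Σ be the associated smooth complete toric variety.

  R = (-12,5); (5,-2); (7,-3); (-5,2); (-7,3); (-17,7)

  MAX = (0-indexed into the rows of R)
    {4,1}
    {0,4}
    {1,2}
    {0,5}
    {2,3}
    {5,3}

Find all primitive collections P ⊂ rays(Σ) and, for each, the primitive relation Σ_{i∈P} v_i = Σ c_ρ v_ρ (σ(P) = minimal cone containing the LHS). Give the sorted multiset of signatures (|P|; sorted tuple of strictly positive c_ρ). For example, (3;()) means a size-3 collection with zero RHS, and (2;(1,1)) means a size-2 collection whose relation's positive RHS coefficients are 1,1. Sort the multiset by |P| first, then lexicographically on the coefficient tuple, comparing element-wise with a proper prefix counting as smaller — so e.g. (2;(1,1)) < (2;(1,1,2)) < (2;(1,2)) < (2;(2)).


Σ has 9 primitive collections:

  • {1,3}:  v_{1} + v_{3} = 0  so sig = (2;())
  • {2,4}:  v_{2} + v_{4} = 0  so sig = (2;())
  • {0,1}:  v_{0} + v_{1} = v_{4}  so sig = (2;(1))
  • {0,2}:  v_{0} + v_{2} = v_{3}  so sig = (2;(1))
  • {0,3}:  v_{0} + v_{3} = v_{5}  so sig = (2;(1))
  • {1,5}:  v_{1} + v_{5} = v_{0}  so sig = (2;(1))
  • {3,4}:  v_{3} + v_{4} = v_{0}  so sig = (2;(1))
  • {2,5}:  v_{2} + v_{5} = 2·v_{3}  so sig = (2;(2))
  • {4,5}:  v_{4} + v_{5} = 2·v_{0}  so sig = (2;(2))

Sorted signature multiset PRS(X):
    |P|=2: 9 collections, coeffs (), (), (1), (1), (1), (1), (1), (2), (2)


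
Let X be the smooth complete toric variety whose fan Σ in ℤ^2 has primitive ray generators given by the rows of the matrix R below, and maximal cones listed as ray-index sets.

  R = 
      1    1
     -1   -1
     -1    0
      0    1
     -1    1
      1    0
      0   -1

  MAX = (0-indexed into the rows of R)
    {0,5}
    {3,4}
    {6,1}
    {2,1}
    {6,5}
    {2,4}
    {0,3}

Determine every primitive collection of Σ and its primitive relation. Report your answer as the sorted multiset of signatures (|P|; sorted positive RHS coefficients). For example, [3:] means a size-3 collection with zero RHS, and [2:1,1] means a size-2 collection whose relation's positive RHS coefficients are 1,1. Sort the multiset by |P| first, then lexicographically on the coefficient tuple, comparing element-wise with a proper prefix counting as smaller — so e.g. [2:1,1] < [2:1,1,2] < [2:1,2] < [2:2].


|primitive collections| = 14. Relations:

  P = {0,1}:  v_{0} + v_{1} = 0  ⇒ sig = [2:]
  P = {2,5}:  v_{2} + v_{5} = 0  ⇒ sig = [2:]
  P = {3,6}:  v_{3} + v_{6} = 0  ⇒ sig = [2:]
  P = {0,2}:  v_{0} + v_{2} = v_{3}  ⇒ sig = [2:1]
  P = {0,6}:  v_{0} + v_{6} = v_{5}  ⇒ sig = [2:1]
  P = {1,3}:  v_{1} + v_{3} = v_{2}  ⇒ sig = [2:1]
  P = {1,5}:  v_{1} + v_{5} = v_{6}  ⇒ sig = [2:1]
  P = {2,3}:  v_{2} + v_{3} = v_{4}  ⇒ sig = [2:1]
  P = {2,6}:  v_{2} + v_{6} = v_{1}  ⇒ sig = [2:1]
  P = {3,5}:  v_{3} + v_{5} = v_{0}  ⇒ sig = [2:1]
  P = {4,5}:  v_{4} + v_{5} = v_{3}  ⇒ sig = [2:1]
  P = {4,6}:  v_{4} + v_{6} = v_{2}  ⇒ sig = [2:1]
  P = {0,4}:  v_{0} + v_{4} = 2·v_{3}  ⇒ sig = [2:2]
  P = {1,4}:  v_{1} + v_{4} = 2·v_{2}  ⇒ sig = [2:2]

Signatures (|P|; sorted positive RHS coefficients), sorted:
    |P|=2: 14 collections, coeffs (), (), (), (1), (1), (1), (1), (1), (1), (1), (1), (1), (2), (2)


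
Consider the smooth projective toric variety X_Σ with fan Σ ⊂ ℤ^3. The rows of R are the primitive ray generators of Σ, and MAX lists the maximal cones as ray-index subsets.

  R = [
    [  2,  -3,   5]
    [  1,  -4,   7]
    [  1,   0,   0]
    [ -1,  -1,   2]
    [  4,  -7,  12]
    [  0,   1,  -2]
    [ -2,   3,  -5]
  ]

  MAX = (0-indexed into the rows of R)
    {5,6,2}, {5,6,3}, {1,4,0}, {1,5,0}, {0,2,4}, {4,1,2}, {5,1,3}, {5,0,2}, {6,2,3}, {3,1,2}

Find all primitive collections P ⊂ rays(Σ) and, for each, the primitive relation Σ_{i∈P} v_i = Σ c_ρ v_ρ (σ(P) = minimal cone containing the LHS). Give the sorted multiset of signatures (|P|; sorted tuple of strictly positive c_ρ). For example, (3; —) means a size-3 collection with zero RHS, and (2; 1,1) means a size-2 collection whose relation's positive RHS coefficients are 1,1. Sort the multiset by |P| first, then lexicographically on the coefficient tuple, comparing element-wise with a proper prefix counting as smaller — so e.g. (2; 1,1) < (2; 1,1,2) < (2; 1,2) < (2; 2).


Primitive collections (9):

  {0,6}:  v_{0} + v_{6} = 0 ; sig = (2; —)
  {0,3}:  v_{0} + v_{3} = v_{1} ; sig = (2; 1)
  {1,6}:  v_{1} + v_{6} = v_{3} ; sig = (2; 1)
  {4,6}:  v_{4} + v_{6} = v_{1} + v_{2} ; sig = (2; 1,1)
  {3,4}:  v_{3} + v_{4} = 2·v_{1} + v_{2} ; sig = (2; 1,2)
  {4,5}:  v_{4} + v_{5} = 2·v_{0} ; sig = (2; 2)
  {2,3,5}:  v_{2} + v_{3} + v_{5} = 0 ; sig = (3; —)
  {0,1,2}:  v_{0} + v_{1} + v_{2} = v_{4} ; sig = (3; 1)
  {1,2,5}:  v_{1} + v_{2} + v_{5} = v_{0} ; sig = (3; 1)

so the primitive-relation signature multiset is
    (2; —)
    (2; 1)
    (2; 1)
    (2; 1,1)
    (2; 1,2)
    (2; 2)
    (3; —)
    (3; 1)
    (3; 1)
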